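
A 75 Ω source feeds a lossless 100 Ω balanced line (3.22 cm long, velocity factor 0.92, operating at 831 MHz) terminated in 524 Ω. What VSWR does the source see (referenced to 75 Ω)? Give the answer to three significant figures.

λ = v/f = 0.92·c / 831 MHz = 0.332 m
βl = 2π·l/λ = 2π × 0.0969 = 34.9°
tan(βl) = 0.698
Z_in = Z_0·(Z_L + jZ_0·tanβl)/(Z_0 + jZ_L·tanβl) = 54.2 − j129 Ω
Γ_s = (Z_in − Z_s)/(Z_in + Z_s) = (-20.8 − j129)/(129 − j129), |Γ_s| = 0.714
VSWR = (1 + |Γ_s|)/(1 − |Γ_s|)

VSWR ≈ 6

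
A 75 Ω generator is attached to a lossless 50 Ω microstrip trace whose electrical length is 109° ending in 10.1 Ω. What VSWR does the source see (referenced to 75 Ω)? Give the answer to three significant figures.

VSWR ≈ 3.76

tan(βl) = -2.9
Z_in = Z_0·(Z_L + jZ_0·tanβl)/(Z_0 + jZ_L·tanβl) = 70.9 − j104 Ω
Γ_s = (Z_in − Z_s)/(Z_in + Z_s) = (-4.11 − j104)/(146 − j104), |Γ_s| = 0.58
VSWR = (1 + |Γ_s|)/(1 − |Γ_s|)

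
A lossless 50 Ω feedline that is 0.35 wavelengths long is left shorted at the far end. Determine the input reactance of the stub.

βl = 2π × 0.35 = 126°
tan(βl) = -1.38
For a shorted stub, Z_in = jZ_0·tan(βl)

X_in ≈ -68.8 Ω (capacitive)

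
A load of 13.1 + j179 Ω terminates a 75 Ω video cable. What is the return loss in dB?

Γ = (-61.9 + j179)/(88.1 + j179), |Γ| = 0.949
RL = −20·log₁₀|Γ| = −20·log₁₀(0.949)

RL ≈ 0.451 dB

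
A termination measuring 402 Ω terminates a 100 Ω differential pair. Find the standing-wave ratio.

VSWR ≈ 4.02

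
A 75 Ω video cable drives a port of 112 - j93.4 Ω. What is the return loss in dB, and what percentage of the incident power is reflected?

RL ≈ 6.36 dB; 23.1% of incident power reflected

Γ = (37 − j93.4)/(187 − j93.4), |Γ| = 0.481
RL = −20·log₁₀(0.481) = 6.36 dB
P_refl/P_inc = |Γ|² = 0.231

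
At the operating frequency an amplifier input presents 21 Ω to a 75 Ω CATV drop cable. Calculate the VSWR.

VSWR ≈ 3.57

Γ = (21 − 75)/(21 + 75) = -0.562
VSWR = (1 + 0.562)/(1 − 0.562)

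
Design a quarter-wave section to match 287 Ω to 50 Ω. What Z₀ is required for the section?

Z_qwt ≈ 120 Ω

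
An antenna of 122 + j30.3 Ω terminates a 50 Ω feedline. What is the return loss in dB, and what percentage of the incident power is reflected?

Γ = (72 + j30.3)/(172 + j30.3), |Γ| = 0.447
RL = −20·log₁₀(0.447) = 6.99 dB
P_refl/P_inc = |Γ|² = 0.2

RL ≈ 6.99 dB; 20% of incident power reflected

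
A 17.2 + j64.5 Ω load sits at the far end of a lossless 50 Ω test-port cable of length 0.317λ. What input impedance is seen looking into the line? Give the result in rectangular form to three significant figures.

Z_in ≈ 6.58 − j10.9 Ω

βl = 2π × 0.317 = 114°
tan(βl) = tan(114°) = -2.23
Z_in = Z_0·(Z_L + jZ_0·tanβl)/(Z_0 + jZ_L·tanβl)
     = 50·(17.2 − j47.2)/(194 − j38.4)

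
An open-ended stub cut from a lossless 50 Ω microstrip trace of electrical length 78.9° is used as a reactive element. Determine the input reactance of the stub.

tan(βl) = 5.1
For an open-ended stub, Z_in = −jZ_0·cot(βl) = −jZ_0/tan(βl)

X_in ≈ -9.81 Ω (capacitive)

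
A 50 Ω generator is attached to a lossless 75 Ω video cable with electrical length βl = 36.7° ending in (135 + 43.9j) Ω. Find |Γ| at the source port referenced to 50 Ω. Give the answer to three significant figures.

tan(βl) = 0.745
Z_in = Z_0·(Z_L + jZ_0·tanβl)/(Z_0 + jZ_L·tanβl) = 99.2 − j59 Ω
Γ_s = (Z_in − Z_s)/(Z_in + Z_s) = (49.2 − j59)/(149 − j59), |Γ_s| = 0.479

|Γ| ≈ 0.479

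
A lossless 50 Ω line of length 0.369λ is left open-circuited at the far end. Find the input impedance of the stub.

Z_in ≈ +j46.4 Ω

βl = 2π × 0.369 = 133°
tan(βl) = -1.08
For an open-circuited stub, Z_in = −jZ_0·cot(βl) = −jZ_0/tan(βl)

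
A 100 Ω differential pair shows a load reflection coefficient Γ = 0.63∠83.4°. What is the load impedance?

Z_L = Z_0·(1 + Γ)/(1 − Γ) = 100·(1.07 + j0.626)/(0.928 − j0.626)

Z_L ≈ 48.2 + j100 Ω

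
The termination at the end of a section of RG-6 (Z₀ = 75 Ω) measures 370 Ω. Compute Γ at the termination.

Γ = 0.663

Γ = (Z_L − Z_0)/(Z_L + Z_0) = (370 − 75)/(370 + 75) = 295/445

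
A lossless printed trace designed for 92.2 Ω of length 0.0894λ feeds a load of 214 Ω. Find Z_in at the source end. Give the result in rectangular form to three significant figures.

Z_in ≈ 95.3 − j81.2 Ω

βl = 2π × 0.0894 = 32.2°
tan(βl) = tan(32.2°) = 0.629
Z_in = Z_0·(Z_L + jZ_0·tanβl)/(Z_0 + jZ_L·tanβl)
     = 92.2·(214 + j58)/(92.2 + j135)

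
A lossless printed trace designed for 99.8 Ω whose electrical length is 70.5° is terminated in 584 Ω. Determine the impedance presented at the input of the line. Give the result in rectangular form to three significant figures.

tan(βl) = tan(70.5°) = 2.82
Z_in = Z_0·(Z_L + jZ_0·tanβl)/(Z_0 + jZ_L·tanβl)
     = 99.8·(584 + j282)/(99.8 + j1650)

Z_in ≈ 19.1 − j34.2 Ω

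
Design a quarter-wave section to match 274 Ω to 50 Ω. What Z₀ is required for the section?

Z_qwt ≈ 117 Ω

Z_qwt = √(Z_0·R_L) = √(50 × 274) = √13700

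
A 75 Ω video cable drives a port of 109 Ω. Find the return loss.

RL ≈ 14.7 dB

Γ = (109 − 75)/(109 + 75) = 0.185
RL = −20·log₁₀|Γ| = −20·log₁₀(0.185)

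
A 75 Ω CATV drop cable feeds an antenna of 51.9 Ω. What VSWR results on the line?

VSWR ≈ 1.45

Γ = (51.9 − 75)/(51.9 + 75) = -0.182
VSWR = (1 + 0.182)/(1 − 0.182)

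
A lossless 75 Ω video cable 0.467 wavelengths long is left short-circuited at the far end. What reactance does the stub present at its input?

X_in ≈ -15.8 Ω (capacitive)

βl = 2π × 0.467 = 168°
tan(βl) = -0.21
For a short-circuited stub, Z_in = jZ_0·tan(βl)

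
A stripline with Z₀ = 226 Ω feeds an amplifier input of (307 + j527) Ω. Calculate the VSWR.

Γ = (Z_L − Z_0)/(Z_L + Z_0) = (81 + j527)/(533 + j527)
|Γ| = 533/750 = 0.711
VSWR = (1 + |Γ|)/(1 − |Γ|) = 1.71/0.289

VSWR ≈ 5.93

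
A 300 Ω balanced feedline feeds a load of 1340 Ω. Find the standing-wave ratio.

For a purely resistive load, VSWR = R_L/Z_0 or Z_0/R_L (whichever > 1) = 1340/300

VSWR ≈ 4.47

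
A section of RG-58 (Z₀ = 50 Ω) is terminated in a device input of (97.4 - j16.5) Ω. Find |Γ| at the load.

|Γ| ≈ 0.338

Γ = (Z_L − Z_0)/(Z_L + Z_0) = (47.4 − j16.5)/(147.4 − j16.5)
|Γ| = 50.2/148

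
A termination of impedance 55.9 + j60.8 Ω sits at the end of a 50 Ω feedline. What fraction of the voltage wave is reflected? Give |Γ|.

|Γ| ≈ 0.5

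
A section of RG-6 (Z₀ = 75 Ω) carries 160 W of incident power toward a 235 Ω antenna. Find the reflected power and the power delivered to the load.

P_reflected ≈ 42.6 W; P_delivered ≈ 117 W

Γ = (235 − 75)/(235 + 75) = 0.516
|Γ|² = 0.266
P_refl = |Γ|²·P_inc = 42.6 W, P_del = (1 − |Γ|²)·P_inc = 117 W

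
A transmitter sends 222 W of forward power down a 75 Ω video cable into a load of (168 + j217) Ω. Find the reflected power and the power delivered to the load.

|Γ| = |(93 + j217)/(243 + j217)| = 0.725
|Γ|² = 0.525
P_refl = |Γ|²·P_inc = 117 W, P_del = (1 − |Γ|²)·P_inc = 105 W

P_reflected ≈ 117 W; P_delivered ≈ 105 W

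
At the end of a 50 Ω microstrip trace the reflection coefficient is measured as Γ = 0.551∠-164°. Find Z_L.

Z_L = Z_0·(1 + Γ)/(1 − Γ) = 50·(0.47 − j0.152)/(1.53 + j0.152)

Z_L ≈ 14.7 − j6.43 Ω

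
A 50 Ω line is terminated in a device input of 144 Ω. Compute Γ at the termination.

Γ = (Z_L − Z_0)/(Z_L + Z_0) = (144 − 50)/(144 + 50) = 94/194

Γ = 0.485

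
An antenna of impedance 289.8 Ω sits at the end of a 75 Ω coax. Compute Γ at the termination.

Γ = (Z_L − Z_0)/(Z_L + Z_0) = (289.8 − 75)/(289.8 + 75) = 214.8/364.8

Γ = 0.589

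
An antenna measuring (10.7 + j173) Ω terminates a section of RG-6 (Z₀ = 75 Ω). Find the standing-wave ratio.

VSWR ≈ 44.4

Γ = (Z_L − Z_0)/(Z_L + Z_0) = (-64.3 + j173)/(85.7 + j173)
|Γ| = 185/193 = 0.956
VSWR = (1 + |Γ|)/(1 − |Γ|) = 1.96/0.044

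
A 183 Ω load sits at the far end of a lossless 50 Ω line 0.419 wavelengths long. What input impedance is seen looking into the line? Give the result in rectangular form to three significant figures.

βl = 2π × 0.419 = 151°
tan(βl) = tan(151°) = -0.558
Z_in = Z_0·(Z_L + jZ_0·tanβl)/(Z_0 + jZ_L·tanβl)
     = 50·(183 − j27.9)/(50 − j102)

Z_in ≈ 46.4 + j66.9 Ω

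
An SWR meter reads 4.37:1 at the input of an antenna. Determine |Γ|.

|Γ| = (S − 1)/(S + 1) = (4.37 − 1)/(4.37 + 1) = 3.37/5.37

|Γ| ≈ 0.628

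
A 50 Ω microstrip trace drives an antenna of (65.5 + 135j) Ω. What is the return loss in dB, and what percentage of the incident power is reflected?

RL ≈ 2.33 dB; 58.5% of incident power reflected

Γ = (15.5 + j135)/(115.5 + j135), |Γ| = 0.765
RL = −20·log₁₀(0.765) = 2.33 dB
P_refl/P_inc = |Γ|² = 0.585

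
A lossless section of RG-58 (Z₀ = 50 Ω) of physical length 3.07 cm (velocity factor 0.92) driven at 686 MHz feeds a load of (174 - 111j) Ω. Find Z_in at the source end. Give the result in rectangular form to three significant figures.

λ = v/f = 0.92·c / 686 MHz = 0.402 m
βl = 2π·l/λ = 2π × 0.0763 = 27.5°
tan(βl) = tan(27.5°) = 0.52
Z_in = Z_0·(Z_L + jZ_0·tanβl)/(Z_0 + jZ_L·tanβl)
     = 50·(174 − j85)/(108 + j90.5)

Z_in ≈ 27.9 − j62.9 Ω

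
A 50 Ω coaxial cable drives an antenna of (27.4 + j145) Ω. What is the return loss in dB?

RL ≈ 0.985 dB

Γ = (-22.6 + j145)/(77.4 + j145), |Γ| = 0.893
RL = −20·log₁₀|Γ| = −20·log₁₀(0.893)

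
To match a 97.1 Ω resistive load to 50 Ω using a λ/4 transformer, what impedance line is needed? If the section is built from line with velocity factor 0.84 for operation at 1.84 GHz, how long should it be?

Z_qwt ≈ 69.7 Ω; length ≈ 3.42 cm

Z_qwt = √(Z_0·R_L) = √(50 × 97.1) = √4855
λ = 0.84·c/f = 0.137 m, so l = λ/4 = 0.0342 m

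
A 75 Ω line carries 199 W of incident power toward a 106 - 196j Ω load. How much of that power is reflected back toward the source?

|Γ| = |(31 − j196)/(181 − j196)| = 0.744
|Γ|² = 0.553
P_refl = |Γ|²·P_inc = 110 W, P_del = (1 − |Γ|²)·P_inc = 88.9 W

P_reflected ≈ 110 W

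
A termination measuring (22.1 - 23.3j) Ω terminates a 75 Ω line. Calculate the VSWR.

Γ = (Z_L − Z_0)/(Z_L + Z_0) = (-52.9 − j23.3)/(97.1 − j23.3)
|Γ| = 57.8/99.9 = 0.579
VSWR = (1 + |Γ|)/(1 − |Γ|) = 1.58/0.421

VSWR ≈ 3.75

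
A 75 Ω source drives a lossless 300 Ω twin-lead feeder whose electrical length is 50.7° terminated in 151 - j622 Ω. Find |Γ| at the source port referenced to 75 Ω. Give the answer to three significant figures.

tan(βl) = 1.22
Z_in = Z_0·(Z_L + jZ_0·tanβl)/(Z_0 + jZ_L·tanβl) = 29.3 − j77.4 Ω
Γ_s = (Z_in − Z_s)/(Z_in + Z_s) = (-45.7 − j77.4)/(104 − j77.4), |Γ_s| = 0.692

|Γ| ≈ 0.692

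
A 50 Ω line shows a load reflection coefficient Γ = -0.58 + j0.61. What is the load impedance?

Z_L ≈ 5.08 + j21.3 Ω

Z_L = Z_0·(1 + Γ)/(1 − Γ) = 50·(0.42 + j0.61)/(1.58 − j0.61)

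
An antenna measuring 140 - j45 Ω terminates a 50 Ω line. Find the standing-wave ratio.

VSWR ≈ 3.13

Γ = (Z_L − Z_0)/(Z_L + Z_0) = (90 − j45)/(190 − j45)
|Γ| = 101/195 = 0.515
VSWR = (1 + |Γ|)/(1 − |Γ|) = 1.52/0.485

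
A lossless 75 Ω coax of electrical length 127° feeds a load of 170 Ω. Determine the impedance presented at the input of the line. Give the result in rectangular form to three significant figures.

tan(βl) = tan(127°) = -1.33
Z_in = Z_0·(Z_L + jZ_0·tanβl)/(Z_0 + jZ_L·tanβl)
     = 75·(170 − j99.5)/(75 − j226)

Z_in ≈ 46.7 + j41 Ω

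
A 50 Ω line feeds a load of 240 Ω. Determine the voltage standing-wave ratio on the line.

Γ = (240 − 50)/(240 + 50) = 0.655
VSWR = (1 + 0.655)/(1 − 0.655)

VSWR ≈ 4.8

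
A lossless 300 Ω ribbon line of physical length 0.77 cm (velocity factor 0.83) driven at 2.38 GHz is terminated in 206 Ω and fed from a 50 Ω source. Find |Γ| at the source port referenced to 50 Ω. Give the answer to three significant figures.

λ = v/f = 0.83·c / 2.38 GHz = 0.105 m
βl = 2π·l/λ = 2π × 0.0736 = 26.5°
tan(βl) = 0.498
Z_in = Z_0·(Z_L + jZ_0·tanβl)/(Z_0 + jZ_L·tanβl) = 230 + j70.7 Ω
Γ_s = (Z_in − Z_s)/(Z_in + Z_s) = (180 + j70.7)/(280 + j70.7), |Γ_s| = 0.67

|Γ| ≈ 0.67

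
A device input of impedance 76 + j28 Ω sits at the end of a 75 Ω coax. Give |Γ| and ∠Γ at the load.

Γ = (Z_L − Z_0)/(Z_L + Z_0) = (1 + j28)/(151 + j28)
|Γ| = 28/154 = 0.182

Γ ≈ 0.182 ∠ 77.4°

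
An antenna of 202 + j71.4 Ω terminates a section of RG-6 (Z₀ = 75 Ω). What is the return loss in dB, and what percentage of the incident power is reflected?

Γ = (127 + j71.4)/(277 + j71.4), |Γ| = 0.509
RL = −20·log₁₀(0.509) = 5.86 dB
P_refl/P_inc = |Γ|² = 0.259

RL ≈ 5.86 dB; 25.9% of incident power reflected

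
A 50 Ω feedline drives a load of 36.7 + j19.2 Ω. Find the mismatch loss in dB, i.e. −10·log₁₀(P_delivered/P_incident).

mismatch loss ≈ 0.311 dB

Γ = (-13.3 + j19.2)/(86.7 + j19.2), |Γ| = 0.263
|Γ|² = 0.0692, so P_del/P_inc = 1 − |Γ|² = 0.931
ML = −10·log₁₀(1 − |Γ|²)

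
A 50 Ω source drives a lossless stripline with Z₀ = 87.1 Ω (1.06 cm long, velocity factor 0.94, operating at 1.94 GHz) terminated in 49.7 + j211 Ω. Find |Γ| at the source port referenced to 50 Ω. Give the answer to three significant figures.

|Γ| ≈ 0.912

λ = v/f = 0.94·c / 1.94 GHz = 0.145 m
βl = 2π·l/λ = 2π × 0.0729 = 26.3°
tan(βl) = 0.493
Z_in = Z_0·(Z_L + jZ_0·tanβl)/(Z_0 + jZ_L·tanβl) = 528 − j542 Ω
Γ_s = (Z_in − Z_s)/(Z_in + Z_s) = (478 − j542)/(578 − j542), |Γ_s| = 0.912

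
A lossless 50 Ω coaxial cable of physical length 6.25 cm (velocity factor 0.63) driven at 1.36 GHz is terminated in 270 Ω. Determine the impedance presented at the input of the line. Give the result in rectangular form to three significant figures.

Z_in ≈ 72.6 + j112 Ω

λ = v/f = 0.63·c / 1.36 GHz = 0.139 m
βl = 2π·l/λ = 2π × 0.45 = 162°
tan(βl) = tan(162°) = -0.327
Z_in = Z_0·(Z_L + jZ_0·tanβl)/(Z_0 + jZ_L·tanβl)
     = 50·(270 − j16.3)/(50 − j88.2)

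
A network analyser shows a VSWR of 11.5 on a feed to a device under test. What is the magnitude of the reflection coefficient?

|Γ| ≈ 0.84

|Γ| = (S − 1)/(S + 1) = (11.5 − 1)/(11.5 + 1) = 10.5/12.5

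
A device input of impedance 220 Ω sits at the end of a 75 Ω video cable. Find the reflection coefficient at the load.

Γ = (Z_L − Z_0)/(Z_L + Z_0) = (220 − 75)/(220 + 75) = 145/295

Γ = 0.492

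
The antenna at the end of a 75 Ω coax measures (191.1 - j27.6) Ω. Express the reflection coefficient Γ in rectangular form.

Γ = (Z_L − Z_0)/(Z_L + Z_0) = (116.1 − j27.6)/(266.1 − j27.6)

Γ ≈ 0.442 − j0.0578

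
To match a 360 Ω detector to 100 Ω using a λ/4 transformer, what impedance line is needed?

Z_qwt ≈ 190 Ω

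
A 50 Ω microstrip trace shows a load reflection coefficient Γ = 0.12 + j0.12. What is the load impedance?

Z_L ≈ 61.6 + j15.2 Ω

Z_L = Z_0·(1 + Γ)/(1 − Γ) = 50·(1.12 + j0.12)/(0.88 − j0.12)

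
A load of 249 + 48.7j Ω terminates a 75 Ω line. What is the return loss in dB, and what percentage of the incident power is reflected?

Γ = (174 + j48.7)/(324 + j48.7), |Γ| = 0.551
RL = −20·log₁₀(0.551) = 5.17 dB
P_refl/P_inc = |Γ|² = 0.304

RL ≈ 5.17 dB; 30.4% of incident power reflected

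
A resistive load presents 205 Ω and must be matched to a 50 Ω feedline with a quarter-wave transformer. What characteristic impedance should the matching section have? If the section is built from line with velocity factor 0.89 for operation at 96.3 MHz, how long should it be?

Z_qwt = √(Z_0·R_L) = √(50 × 205) = √10250
λ = 0.89·c/f = 2.77 m, so l = λ/4 = 0.693 m

Z_qwt ≈ 101 Ω; length ≈ 69.3 cm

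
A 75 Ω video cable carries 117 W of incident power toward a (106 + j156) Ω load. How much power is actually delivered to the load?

P_delivered ≈ 65.2 W

|Γ| = |(31 + j156)/(181 + j156)| = 0.666
|Γ|² = 0.443
P_refl = |Γ|²·P_inc = 51.8 W, P_del = (1 − |Γ|²)·P_inc = 65.2 W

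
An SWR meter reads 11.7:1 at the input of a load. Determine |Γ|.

|Γ| ≈ 0.843

|Γ| = (S − 1)/(S + 1) = (11.7 − 1)/(11.7 + 1) = 10.7/12.7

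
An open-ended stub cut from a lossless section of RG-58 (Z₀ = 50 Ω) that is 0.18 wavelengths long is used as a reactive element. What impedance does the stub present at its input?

Z_in ≈ −j23.5 Ω

βl = 2π × 0.18 = 64.8°
tan(βl) = 2.13
For an open-ended stub, Z_in = −jZ_0·cot(βl) = −jZ_0/tan(βl)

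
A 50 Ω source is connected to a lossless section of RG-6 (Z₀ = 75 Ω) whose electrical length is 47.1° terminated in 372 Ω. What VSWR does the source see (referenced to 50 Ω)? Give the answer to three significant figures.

tan(βl) = 1.08
Z_in = Z_0·(Z_L + jZ_0·tanβl)/(Z_0 + jZ_L·tanβl) = 27.2 − j64.6 Ω
Γ_s = (Z_in − Z_s)/(Z_in + Z_s) = (-22.8 − j64.6)/(77.2 − j64.6), |Γ_s| = 0.68
VSWR = (1 + |Γ_s|)/(1 − |Γ_s|)

VSWR ≈ 5.26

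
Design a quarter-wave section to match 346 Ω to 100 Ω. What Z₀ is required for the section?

Z_qwt = √(Z_0·R_L) = √(100 × 346) = √34600

Z_qwt ≈ 186 Ω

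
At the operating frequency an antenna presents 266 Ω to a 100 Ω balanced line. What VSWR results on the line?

VSWR ≈ 2.66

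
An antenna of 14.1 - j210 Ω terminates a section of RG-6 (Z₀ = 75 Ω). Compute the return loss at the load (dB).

RL ≈ 0.368 dB

Γ = (-60.9 − j210)/(89.1 − j210), |Γ| = 0.958
RL = −20·log₁₀|Γ| = −20·log₁₀(0.958)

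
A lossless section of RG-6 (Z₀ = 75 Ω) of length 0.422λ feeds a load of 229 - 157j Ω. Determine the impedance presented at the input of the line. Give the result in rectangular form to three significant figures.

βl = 2π × 0.422 = 152°
tan(βl) = tan(152°) = -0.534
Z_in = Z_0·(Z_L + jZ_0·tanβl)/(Z_0 + jZ_L·tanβl)
     = 75·(229 − j197)/(-8.76 − j122)

Z_in ≈ 110 + j148 Ω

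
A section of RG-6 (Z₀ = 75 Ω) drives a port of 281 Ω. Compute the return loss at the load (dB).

RL ≈ 4.75 dB

Γ = (281 − 75)/(281 + 75) = 0.579
RL = −20·log₁₀|Γ| = −20·log₁₀(0.579)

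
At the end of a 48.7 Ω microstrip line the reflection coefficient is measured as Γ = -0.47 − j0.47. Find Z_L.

Z_L = Z_0·(1 + Γ)/(1 − Γ) = 48.7·(0.53 − j0.47)/(1.47 + j0.47)

Z_L ≈ 11.4 − j19.2 Ω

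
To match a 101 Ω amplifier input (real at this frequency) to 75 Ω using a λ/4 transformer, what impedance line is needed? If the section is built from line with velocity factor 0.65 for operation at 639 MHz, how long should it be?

Z_qwt = √(Z_0·R_L) = √(75 × 101) = √7575
λ = 0.65·c/f = 0.305 m, so l = λ/4 = 0.0763 m

Z_qwt ≈ 87 Ω; length ≈ 7.63 cm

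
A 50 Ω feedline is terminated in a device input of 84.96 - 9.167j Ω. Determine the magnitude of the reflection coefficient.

|Γ| ≈ 0.267

Γ = (Z_L − Z_0)/(Z_L + Z_0) = (34.96 − j9.167)/(135 − j9.167)
|Γ| = 36.1/135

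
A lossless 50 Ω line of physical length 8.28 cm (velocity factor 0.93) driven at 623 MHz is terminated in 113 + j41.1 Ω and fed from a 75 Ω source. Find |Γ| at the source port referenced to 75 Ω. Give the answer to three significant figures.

|Γ| ≈ 0.538

λ = v/f = 0.93·c / 623 MHz = 0.448 m
βl = 2π·l/λ = 2π × 0.185 = 66.6°
tan(βl) = 2.31
Z_in = Z_0·(Z_L + jZ_0·tanβl)/(Z_0 + jZ_L·tanβl) = 25.5 − j26.1 Ω
Γ_s = (Z_in − Z_s)/(Z_in + Z_s) = (-49.5 − j26.1)/(101 − j26.1), |Γ_s| = 0.538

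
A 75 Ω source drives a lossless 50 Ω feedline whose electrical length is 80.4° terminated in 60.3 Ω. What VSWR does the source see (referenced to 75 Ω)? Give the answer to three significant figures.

VSWR ≈ 1.8

tan(βl) = 5.91
Z_in = Z_0·(Z_L + jZ_0·tanβl)/(Z_0 + jZ_L·tanβl) = 41.8 − j2.59 Ω
Γ_s = (Z_in − Z_s)/(Z_in + Z_s) = (-33.2 − j2.59)/(117 − j2.59), |Γ_s| = 0.285
VSWR = (1 + |Γ_s|)/(1 − |Γ_s|)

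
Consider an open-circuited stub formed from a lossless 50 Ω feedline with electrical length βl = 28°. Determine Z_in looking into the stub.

Z_in ≈ −j94 Ω

tan(βl) = 0.532
For an open-circuited stub, Z_in = −jZ_0·cot(βl) = −jZ_0/tan(βl)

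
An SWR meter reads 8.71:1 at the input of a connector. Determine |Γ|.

|Γ| ≈ 0.794

|Γ| = (S − 1)/(S + 1) = (8.71 − 1)/(8.71 + 1) = 7.71/9.71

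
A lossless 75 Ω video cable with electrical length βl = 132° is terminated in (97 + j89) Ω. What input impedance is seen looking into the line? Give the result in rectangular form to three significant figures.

tan(βl) = tan(132°) = -1.11
Z_in = Z_0·(Z_L + jZ_0·tanβl)/(Z_0 + jZ_L·tanβl)
     = 75·(97 + j5.7)/(174 − j108)

Z_in ≈ 29.1 + j20.5 Ω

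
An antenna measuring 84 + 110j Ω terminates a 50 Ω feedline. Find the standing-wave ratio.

VSWR ≈ 4.95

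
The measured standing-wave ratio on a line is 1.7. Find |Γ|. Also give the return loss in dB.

|Γ| = (S − 1)/(S + 1) = (1.7 − 1)/(1.7 + 1) = 0.7/2.7
RL = −20·log₁₀|Γ| = −20·log₁₀(0.259)

|Γ| ≈ 0.259; return loss ≈ 11.7 dB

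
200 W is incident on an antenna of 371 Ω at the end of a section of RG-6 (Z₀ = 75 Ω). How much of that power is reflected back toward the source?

P_reflected ≈ 88.1 W

Γ = (371 − 75)/(371 + 75) = 0.664
|Γ|² = 0.44
P_refl = |Γ|²·P_inc = 88.1 W, P_del = (1 − |Γ|²)·P_inc = 112 W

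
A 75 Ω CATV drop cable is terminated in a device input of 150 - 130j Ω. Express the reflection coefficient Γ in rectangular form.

Γ = (Z_L − Z_0)/(Z_L + Z_0) = (75 − j130)/(225 − j130)

Γ ≈ 0.5 − j0.289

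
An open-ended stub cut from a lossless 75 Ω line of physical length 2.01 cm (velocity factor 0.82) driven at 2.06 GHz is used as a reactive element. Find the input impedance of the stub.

λ = v/f = 0.82·c / 2.06 GHz = 0.119 m
βl = 2π·l/λ = 2π × 0.168 = 60.6°
tan(βl) = 1.77
For an open-ended stub, Z_in = −jZ_0·cot(βl) = −jZ_0/tan(βl)

Z_in ≈ −j42.3 Ω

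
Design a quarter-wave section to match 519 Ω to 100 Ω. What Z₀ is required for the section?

Z_qwt = √(Z_0·R_L) = √(100 × 519) = √51900

Z_qwt ≈ 228 Ω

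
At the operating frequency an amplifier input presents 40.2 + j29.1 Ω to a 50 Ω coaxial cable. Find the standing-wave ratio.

Γ = (Z_L − Z_0)/(Z_L + Z_0) = (-9.8 + j29.1)/(90.2 + j29.1)
|Γ| = 30.7/94.8 = 0.324
VSWR = (1 + |Γ|)/(1 − |Γ|) = 1.32/0.676

VSWR ≈ 1.96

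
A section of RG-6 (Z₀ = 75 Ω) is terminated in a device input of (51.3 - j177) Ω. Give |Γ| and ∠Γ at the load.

Γ ≈ 0.821 ∠ -43.1°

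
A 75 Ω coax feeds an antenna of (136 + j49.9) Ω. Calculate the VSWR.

VSWR ≈ 2.14

Γ = (Z_L − Z_0)/(Z_L + Z_0) = (61 + j49.9)/(211 + j49.9)
|Γ| = 78.8/217 = 0.363
VSWR = (1 + |Γ|)/(1 − |Γ|) = 1.36/0.637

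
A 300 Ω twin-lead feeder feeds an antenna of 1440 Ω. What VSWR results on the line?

VSWR ≈ 4.8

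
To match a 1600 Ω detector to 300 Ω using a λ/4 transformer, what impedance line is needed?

Z_qwt ≈ 693 Ω

Z_qwt = √(Z_0·R_L) = √(300 × 1600) = √480000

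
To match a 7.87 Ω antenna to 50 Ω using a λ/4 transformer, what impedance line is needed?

Z_qwt = √(Z_0·R_L) = √(50 × 7.87) = √393.5

Z_qwt ≈ 19.8 Ω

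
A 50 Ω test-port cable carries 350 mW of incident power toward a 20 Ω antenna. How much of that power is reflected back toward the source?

P_reflected ≈ 64.3 mW

Γ = (20 − 50)/(20 + 50) = -0.429
|Γ|² = 0.184
P_refl = |Γ|²·P_inc = 64.3 mW, P_del = (1 − |Γ|²)·P_inc = 286 mW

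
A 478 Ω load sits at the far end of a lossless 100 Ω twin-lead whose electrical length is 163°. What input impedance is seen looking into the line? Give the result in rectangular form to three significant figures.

Z_in ≈ 167 + j213 Ω

tan(βl) = tan(163°) = -0.306
Z_in = Z_0·(Z_L + jZ_0·tanβl)/(Z_0 + jZ_L·tanβl)
     = 100·(478 − j30.6)/(100 − j146)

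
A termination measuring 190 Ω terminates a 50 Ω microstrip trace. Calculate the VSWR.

VSWR ≈ 3.8

Γ = (190 − 50)/(190 + 50) = 0.583
VSWR = (1 + 0.583)/(1 − 0.583)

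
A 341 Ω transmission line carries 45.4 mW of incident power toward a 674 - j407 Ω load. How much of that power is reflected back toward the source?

|Γ| = |(333 − j407)/(1015 − j407)| = 0.481
|Γ|² = 0.231
P_refl = |Γ|²·P_inc = 10.5 mW, P_del = (1 − |Γ|²)·P_inc = 34.9 mW

P_reflected ≈ 10.5 mW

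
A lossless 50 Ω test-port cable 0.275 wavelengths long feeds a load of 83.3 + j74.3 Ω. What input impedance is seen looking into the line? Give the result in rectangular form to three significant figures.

βl = 2π × 0.275 = 99°
tan(βl) = tan(99°) = -6.31
Z_in = Z_0·(Z_L + jZ_0·tanβl)/(Z_0 + jZ_L·tanβl)
     = 50·(83.3 − j241)/(519 − j526)

Z_in ≈ 15.6 − j7.46 Ω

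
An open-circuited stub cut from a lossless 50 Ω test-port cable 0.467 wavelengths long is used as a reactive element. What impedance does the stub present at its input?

Z_in ≈ +j238 Ω

βl = 2π × 0.467 = 168°
tan(βl) = -0.21
For an open-circuited stub, Z_in = −jZ_0·cot(βl) = −jZ_0/tan(βl)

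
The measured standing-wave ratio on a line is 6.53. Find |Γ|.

|Γ| = (S − 1)/(S + 1) = (6.53 − 1)/(6.53 + 1) = 5.53/7.53

|Γ| ≈ 0.734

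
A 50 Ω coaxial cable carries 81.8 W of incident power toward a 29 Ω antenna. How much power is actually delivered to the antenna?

P_delivered ≈ 76 W

Γ = (29 − 50)/(29 + 50) = -0.266
|Γ|² = 0.0707
P_refl = |Γ|²·P_inc = 5.78 W, P_del = (1 − |Γ|²)·P_inc = 76 W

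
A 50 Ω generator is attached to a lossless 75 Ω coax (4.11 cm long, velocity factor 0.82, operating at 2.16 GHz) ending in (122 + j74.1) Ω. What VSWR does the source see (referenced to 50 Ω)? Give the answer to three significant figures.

VSWR ≈ 1.95

λ = v/f = 0.82·c / 2.16 GHz = 0.114 m
βl = 2π·l/λ = 2π × 0.361 = 130°
tan(βl) = -1.2
Z_in = Z_0·(Z_L + jZ_0·tanβl)/(Z_0 + jZ_L·tanβl) = 34.7 + j23.8 Ω
Γ_s = (Z_in − Z_s)/(Z_in + Z_s) = (-15.3 + j23.8)/(84.7 + j23.8), |Γ_s| = 0.322
VSWR = (1 + |Γ_s|)/(1 − |Γ_s|)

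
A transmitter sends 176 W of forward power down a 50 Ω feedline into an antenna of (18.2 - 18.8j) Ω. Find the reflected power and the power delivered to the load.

|Γ| = |(-31.8 − j18.8)/(68.2 − j18.8)| = 0.522
|Γ|² = 0.273
P_refl = |Γ|²·P_inc = 48 W, P_del = (1 − |Γ|²)·P_inc = 128 W

P_reflected ≈ 48 W; P_delivered ≈ 128 W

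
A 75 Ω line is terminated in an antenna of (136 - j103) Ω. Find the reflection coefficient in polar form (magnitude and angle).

Γ ≈ 0.51 ∠ -33.3°

Γ = (Z_L − Z_0)/(Z_L + Z_0) = (61 − j103)/(211 − j103)
|Γ| = 120/235 = 0.51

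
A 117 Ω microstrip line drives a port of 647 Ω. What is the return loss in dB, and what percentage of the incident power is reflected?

Γ = (647 − 117)/(647 + 117) = 0.694
RL = −20·log₁₀(0.694) = 3.18 dB
P_refl/P_inc = |Γ|² = 0.481

RL ≈ 3.18 dB; 48.1% of incident power reflected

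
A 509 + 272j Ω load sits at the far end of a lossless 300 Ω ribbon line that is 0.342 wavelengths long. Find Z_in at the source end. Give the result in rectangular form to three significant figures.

Z_in ≈ 137 + j70.1 Ω

βl = 2π × 0.342 = 123°
tan(βl) = tan(123°) = -1.53
Z_in = Z_0·(Z_L + jZ_0·tanβl)/(Z_0 + jZ_L·tanβl)
     = 300·(509 − j188)/(717 − j780)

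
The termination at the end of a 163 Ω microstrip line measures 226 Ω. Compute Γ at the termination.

Γ = (Z_L − Z_0)/(Z_L + Z_0) = (226 − 163)/(226 + 163) = 63/389

Γ = 0.162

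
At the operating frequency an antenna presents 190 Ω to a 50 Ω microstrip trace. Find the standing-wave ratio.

VSWR ≈ 3.8

Γ = (190 − 50)/(190 + 50) = 0.583
VSWR = (1 + 0.583)/(1 − 0.583)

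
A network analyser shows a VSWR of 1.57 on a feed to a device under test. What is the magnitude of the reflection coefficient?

|Γ| ≈ 0.222

|Γ| = (S − 1)/(S + 1) = (1.57 − 1)/(1.57 + 1) = 0.57/2.57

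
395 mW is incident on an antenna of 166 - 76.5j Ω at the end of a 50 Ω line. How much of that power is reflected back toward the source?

P_reflected ≈ 145 mW

|Γ| = |(116 − j76.5)/(216 − j76.5)| = 0.606
|Γ|² = 0.368
P_refl = |Γ|²·P_inc = 145 mW, P_del = (1 − |Γ|²)·P_inc = 250 mW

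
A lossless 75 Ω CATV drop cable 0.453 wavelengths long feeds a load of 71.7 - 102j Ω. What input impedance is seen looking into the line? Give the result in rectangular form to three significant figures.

βl = 2π × 0.453 = 163°
tan(βl) = tan(163°) = -0.304
Z_in = Z_0·(Z_L + jZ_0·tanβl)/(Z_0 + jZ_L·tanβl)
     = 75·(71.7 − j125)/(44 − j21.8)

Z_in ≈ 183 − j122 Ω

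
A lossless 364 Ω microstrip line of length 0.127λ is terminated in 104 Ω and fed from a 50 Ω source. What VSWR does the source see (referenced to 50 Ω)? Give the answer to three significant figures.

βl = 2π × 0.127 = 45.7°
tan(βl) = 1.03
Z_in = Z_0·(Z_L + jZ_0·tanβl)/(Z_0 + jZ_L·tanβl) = 196 + j316 Ω
Γ_s = (Z_in − Z_s)/(Z_in + Z_s) = (146 + j316)/(246 + j316), |Γ_s| = 0.869
VSWR = (1 + |Γ_s|)/(1 − |Γ_s|)

VSWR ≈ 14.3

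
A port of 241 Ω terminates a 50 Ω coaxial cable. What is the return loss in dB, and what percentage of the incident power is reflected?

Γ = (241 − 50)/(241 + 50) = 0.656
RL = −20·log₁₀(0.656) = 3.66 dB
P_refl/P_inc = |Γ|² = 0.431

RL ≈ 3.66 dB; 43.1% of incident power reflected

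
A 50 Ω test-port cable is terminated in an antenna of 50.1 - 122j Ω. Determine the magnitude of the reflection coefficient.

Γ = (Z_L − Z_0)/(Z_L + Z_0) = (0.1 − j122)/(100.1 − j122)
|Γ| = 122/158

|Γ| ≈ 0.773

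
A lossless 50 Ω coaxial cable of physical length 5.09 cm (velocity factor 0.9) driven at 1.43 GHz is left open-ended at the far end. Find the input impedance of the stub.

Z_in ≈ +j6.18 Ω

λ = v/f = 0.9·c / 1.43 GHz = 0.189 m
βl = 2π·l/λ = 2π × 0.27 = 97°
tan(βl) = -8.09
For an open-ended stub, Z_in = −jZ_0·cot(βl) = −jZ_0/tan(βl)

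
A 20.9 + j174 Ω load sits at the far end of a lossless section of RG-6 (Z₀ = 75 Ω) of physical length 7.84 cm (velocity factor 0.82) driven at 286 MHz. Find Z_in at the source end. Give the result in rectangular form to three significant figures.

λ = v/f = 0.82·c / 286 MHz = 0.86 m
βl = 2π·l/λ = 2π × 0.0911 = 32.8°
tan(βl) = tan(32.8°) = 0.645
Z_in = Z_0·(Z_L + jZ_0·tanβl)/(Z_0 + jZ_L·tanβl)
     = 75·(20.9 + j222)/(-37.2 + j13.5)

Z_in ≈ 106 − j410 Ω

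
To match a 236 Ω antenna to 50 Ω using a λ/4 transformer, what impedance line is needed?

Z_qwt = √(Z_0·R_L) = √(50 × 236) = √11800

Z_qwt ≈ 109 Ω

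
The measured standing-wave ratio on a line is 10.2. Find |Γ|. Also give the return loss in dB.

|Γ| ≈ 0.821; return loss ≈ 1.71 dB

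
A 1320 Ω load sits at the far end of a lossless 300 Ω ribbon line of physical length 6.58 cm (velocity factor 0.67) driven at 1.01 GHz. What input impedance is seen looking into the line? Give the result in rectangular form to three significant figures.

Z_in ≈ 87.8 + j155 Ω

λ = v/f = 0.67·c / 1.01 GHz = 0.199 m
βl = 2π·l/λ = 2π × 0.331 = 119°
tan(βl) = tan(119°) = -1.8
Z_in = Z_0·(Z_L + jZ_0·tanβl)/(Z_0 + jZ_L·tanβl)
     = 300·(1320 − j541)/(300 − j2380)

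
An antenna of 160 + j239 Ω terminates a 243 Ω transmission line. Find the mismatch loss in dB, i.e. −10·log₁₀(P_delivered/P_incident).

Γ = (-83 + j239)/(403 + j239), |Γ| = 0.54
|Γ|² = 0.292, so P_del/P_inc = 1 − |Γ|² = 0.708
ML = −10·log₁₀(1 − |Γ|²)

mismatch loss ≈ 1.5 dB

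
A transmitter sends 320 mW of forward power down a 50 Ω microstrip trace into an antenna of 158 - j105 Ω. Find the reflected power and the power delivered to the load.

P_reflected ≈ 134 mW; P_delivered ≈ 186 mW

|Γ| = |(108 − j105)/(208 − j105)| = 0.646
|Γ|² = 0.418
P_refl = |Γ|²·P_inc = 134 mW, P_del = (1 − |Γ|²)·P_inc = 186 mW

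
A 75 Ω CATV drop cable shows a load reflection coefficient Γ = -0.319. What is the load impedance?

Z_L = Z_0·(1 + Γ)/(1 − Γ) = 75·(0.681)/(1.32)

Z_L ≈ 38.7 Ω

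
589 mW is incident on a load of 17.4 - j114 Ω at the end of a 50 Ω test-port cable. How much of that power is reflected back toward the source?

P_reflected ≈ 472 mW

|Γ| = |(-32.6 − j114)/(67.4 − j114)| = 0.895
|Γ|² = 0.802
P_refl = |Γ|²·P_inc = 472 mW, P_del = (1 − |Γ|²)·P_inc = 117 mW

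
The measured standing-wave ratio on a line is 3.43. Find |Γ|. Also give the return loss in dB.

|Γ| ≈ 0.549; return loss ≈ 5.22 dB

|Γ| = (S − 1)/(S + 1) = (3.43 − 1)/(3.43 + 1) = 2.43/4.43
RL = −20·log₁₀|Γ| = −20·log₁₀(0.549)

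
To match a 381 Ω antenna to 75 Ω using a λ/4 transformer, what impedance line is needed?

Z_qwt = √(Z_0·R_L) = √(75 × 381) = √28580

Z_qwt ≈ 169 Ω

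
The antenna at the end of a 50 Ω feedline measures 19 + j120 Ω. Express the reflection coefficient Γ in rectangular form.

Γ ≈ 0.64 + j0.626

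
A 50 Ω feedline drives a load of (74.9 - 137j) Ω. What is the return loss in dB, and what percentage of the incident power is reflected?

RL ≈ 2.49 dB; 56.4% of incident power reflected

Γ = (24.9 − j137)/(124.9 − j137), |Γ| = 0.751
RL = −20·log₁₀(0.751) = 2.49 dB
P_refl/P_inc = |Γ|² = 0.564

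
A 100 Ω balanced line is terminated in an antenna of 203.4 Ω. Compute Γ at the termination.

Γ = 0.341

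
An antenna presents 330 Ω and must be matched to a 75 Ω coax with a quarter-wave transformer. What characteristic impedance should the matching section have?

Z_qwt ≈ 157 Ω

Z_qwt = √(Z_0·R_L) = √(75 × 330) = √24750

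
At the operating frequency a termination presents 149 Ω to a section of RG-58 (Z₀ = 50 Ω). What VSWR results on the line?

Γ = (149 − 50)/(149 + 50) = 0.497
VSWR = (1 + 0.497)/(1 − 0.497)

VSWR ≈ 2.98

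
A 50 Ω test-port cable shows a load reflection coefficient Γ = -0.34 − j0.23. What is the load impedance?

Z_L ≈ 22.5 − j12.4 Ω

Z_L = Z_0·(1 + Γ)/(1 − Γ) = 50·(0.66 − j0.23)/(1.34 + j0.23)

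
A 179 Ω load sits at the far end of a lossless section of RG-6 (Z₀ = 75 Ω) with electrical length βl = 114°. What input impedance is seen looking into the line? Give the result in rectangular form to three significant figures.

Z_in ≈ 36.4 + j26.6 Ω

tan(βl) = tan(114°) = -2.25
Z_in = Z_0·(Z_L + jZ_0·tanβl)/(Z_0 + jZ_L·tanβl)
     = 75·(179 − j168)/(75 − j402)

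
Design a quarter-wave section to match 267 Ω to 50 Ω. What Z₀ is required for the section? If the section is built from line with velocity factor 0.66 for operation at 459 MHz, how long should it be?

Z_qwt ≈ 116 Ω; length ≈ 10.8 cm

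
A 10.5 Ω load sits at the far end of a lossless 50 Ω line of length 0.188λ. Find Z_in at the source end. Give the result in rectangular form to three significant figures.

Z_in ≈ 57.7 + j92.3 Ω

βl = 2π × 0.188 = 67.7°
tan(βl) = tan(67.7°) = 2.44
Z_in = Z_0·(Z_L + jZ_0·tanβl)/(Z_0 + jZ_L·tanβl)
     = 50·(10.5 + j122)/(50 + j25.6)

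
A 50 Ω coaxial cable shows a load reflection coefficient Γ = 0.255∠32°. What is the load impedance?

Z_L ≈ 73.9 + j21.4 Ω

Z_L = Z_0·(1 + Γ)/(1 − Γ) = 50·(1.22 + j0.135)/(0.784 − j0.135)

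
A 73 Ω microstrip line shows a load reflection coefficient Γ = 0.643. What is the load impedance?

Z_L = Z_0·(1 + Γ)/(1 − Γ) = 73·(1.64)/(0.357)

Z_L ≈ 336 Ω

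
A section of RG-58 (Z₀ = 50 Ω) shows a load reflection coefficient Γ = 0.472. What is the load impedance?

Z_L ≈ 139 Ω

Z_L = Z_0·(1 + Γ)/(1 − Γ) = 50·(1.47)/(0.528)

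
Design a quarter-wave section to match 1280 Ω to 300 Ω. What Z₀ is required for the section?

Z_qwt ≈ 620 Ω

Z_qwt = √(Z_0·R_L) = √(300 × 1280) = √384000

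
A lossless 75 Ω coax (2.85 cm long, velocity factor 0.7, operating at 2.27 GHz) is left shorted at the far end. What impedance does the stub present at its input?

λ = v/f = 0.7·c / 2.27 GHz = 0.0925 m
βl = 2π·l/λ = 2π × 0.308 = 111°
tan(βl) = -2.62
For a shorted stub, Z_in = jZ_0·tan(βl)

Z_in ≈ −j196 Ω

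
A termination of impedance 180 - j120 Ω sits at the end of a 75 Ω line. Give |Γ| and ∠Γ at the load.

Γ ≈ 0.566 ∠ -23.6°

Γ = (Z_L − Z_0)/(Z_L + Z_0) = (105 − j120)/(255 − j120)
|Γ| = 159/282 = 0.566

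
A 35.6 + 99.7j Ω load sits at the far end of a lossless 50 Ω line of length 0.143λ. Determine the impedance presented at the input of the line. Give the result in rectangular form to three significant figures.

βl = 2π × 0.143 = 51.5°
tan(βl) = tan(51.5°) = 1.26
Z_in = Z_0·(Z_L + jZ_0·tanβl)/(Z_0 + jZ_L·tanβl)
     = 50·(35.6 + j163)/(-75.3 + j44.7)

Z_in ≈ 29.9 − j90.2 Ω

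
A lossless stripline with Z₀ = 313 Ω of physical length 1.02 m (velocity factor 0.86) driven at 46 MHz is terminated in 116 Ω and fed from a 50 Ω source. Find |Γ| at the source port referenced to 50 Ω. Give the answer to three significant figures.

λ = v/f = 0.86·c / 46 MHz = 5.61 m
βl = 2π·l/λ = 2π × 0.182 = 65.5°
tan(βl) = 2.19
Z_in = Z_0·(Z_L + jZ_0·tanβl)/(Z_0 + jZ_L·tanβl) = 406 + j357 Ω
Γ_s = (Z_in − Z_s)/(Z_in + Z_s) = (356 + j357)/(456 + j357), |Γ_s| = 0.87

|Γ| ≈ 0.87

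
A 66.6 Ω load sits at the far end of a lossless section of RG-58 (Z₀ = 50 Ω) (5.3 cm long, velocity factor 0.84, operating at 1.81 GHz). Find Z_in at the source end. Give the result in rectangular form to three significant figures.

Z_in ≈ 49 + j14.2 Ω

λ = v/f = 0.84·c / 1.81 GHz = 0.139 m
βl = 2π·l/λ = 2π × 0.381 = 137°
tan(βl) = tan(137°) = -0.931
Z_in = Z_0·(Z_L + jZ_0·tanβl)/(Z_0 + jZ_L·tanβl)
     = 50·(66.6 − j46.6)/(50 − j62)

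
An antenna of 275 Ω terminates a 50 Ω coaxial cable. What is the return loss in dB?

Γ = (275 − 50)/(275 + 50) = 0.692
RL = −20·log₁₀|Γ| = −20·log₁₀(0.692)

RL ≈ 3.19 dB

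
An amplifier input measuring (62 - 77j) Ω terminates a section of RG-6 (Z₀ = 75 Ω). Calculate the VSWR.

VSWR ≈ 2.98

Γ = (Z_L − Z_0)/(Z_L + Z_0) = (-13 − j77)/(137 − j77)
|Γ| = 78.1/157 = 0.497
VSWR = (1 + |Γ|)/(1 − |Γ|) = 1.5/0.503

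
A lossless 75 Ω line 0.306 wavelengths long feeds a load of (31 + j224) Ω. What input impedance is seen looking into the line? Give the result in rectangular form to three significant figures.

Z_in ≈ 3.08 + j2.54 Ω

βl = 2π × 0.306 = 110°
tan(βl) = tan(110°) = -2.72
Z_in = Z_0·(Z_L + jZ_0·tanβl)/(Z_0 + jZ_L·tanβl)
     = 75·(31 + j19.7)/(685 − j84.4)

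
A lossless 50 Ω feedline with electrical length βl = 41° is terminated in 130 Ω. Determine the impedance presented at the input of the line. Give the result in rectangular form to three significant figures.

Z_in ≈ 37.4 − j41 Ω

tan(βl) = tan(41°) = 0.869
Z_in = Z_0·(Z_L + jZ_0·tanβl)/(Z_0 + jZ_L·tanβl)
     = 50·(130 + j43.5)/(50 + j113)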